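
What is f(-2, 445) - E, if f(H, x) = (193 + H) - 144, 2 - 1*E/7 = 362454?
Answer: 2537211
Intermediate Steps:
E = -2537164 (E = 14 - 7*362454 = 14 - 2537178 = -2537164)
f(H, x) = 49 + H
f(-2, 445) - E = (49 - 2) - 1*(-2537164) = 47 + 2537164 = 2537211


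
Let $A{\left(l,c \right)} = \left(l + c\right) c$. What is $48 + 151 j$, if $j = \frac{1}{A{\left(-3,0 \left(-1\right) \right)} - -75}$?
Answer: $\frac{3751}{75} \approx 50.013$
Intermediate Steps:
$A{\left(l,c \right)} = c \left(c + l\right)$ ($A{\left(l,c \right)} = \left(c + l\right) c = c \left(c + l\right)$)
$j = \frac{1}{75}$ ($j = \frac{1}{0 \left(-1\right) \left(0 \left(-1\right) - 3\right) - -75} = \frac{1}{0 \left(0 - 3\right) + 75} = \frac{1}{0 \left(-3\right) + 75} = \frac{1}{0 + 75} = \frac{1}{75} \approx 0.013333$)
$48 + 151 j = 48 + 151 \cdot \frac{1}{75} = 48 + \frac{151}{75} = \frac{3751}{75}$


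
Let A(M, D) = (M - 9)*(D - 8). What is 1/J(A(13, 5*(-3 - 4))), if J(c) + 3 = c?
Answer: -1/175 ≈ -0.0057143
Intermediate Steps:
A(M, D) = (-9 + M)*(-8 + D)
J(c) = -3 + c
1/J(A(13, 5*(-3 - 4))) = 1/(-3 + (72 - 45*(-3 - 4) - 8*13 + (5*(-3 - 4))*13)) = 1/(-3 + (72 - 45*(-7) - 104 + (5*(-7))*13)) = 1/(-3 + (72 - 9*(-35) - 104 - 35*13)) = 1/(-3 + (72 + 315 - 104 - 455)) = 1/(-3 - 172) = 1/(-175) = -1/175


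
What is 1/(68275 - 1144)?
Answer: 1/67131 ≈ 1.4896e-5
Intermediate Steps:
1/(68275 - 1144) = 1/67131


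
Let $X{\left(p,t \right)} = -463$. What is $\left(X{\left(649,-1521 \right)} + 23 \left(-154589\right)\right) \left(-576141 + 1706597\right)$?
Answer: $-4019912840560$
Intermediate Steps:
$\left(X{\left(649,-1521 \right)} + 23 \left(-154589\right)\right) \left(-576141 + 1706597\right) = \left(-463 + 23 \left(-154589\right)\right) \left(-576141 + 1706597\right) = \left(-463 - 3555547\right) 1130456 = \left(-3556010\right) 1130456 = -4019912840560$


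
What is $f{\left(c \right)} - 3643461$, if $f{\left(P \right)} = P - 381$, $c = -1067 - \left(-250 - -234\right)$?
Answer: $-3644893$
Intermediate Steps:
$c = -1051$ ($c = -1067 - \left(-250 + 234\right) = -1067 - -16 = -1067 + 16 = -1051$)
$f{\left(P \right)} = -381 + P$
$f{\left(c \right)} - 3643461 = \left(-381 - 1051\right) - 3643461 = -1432 - 3643461 = -3644893$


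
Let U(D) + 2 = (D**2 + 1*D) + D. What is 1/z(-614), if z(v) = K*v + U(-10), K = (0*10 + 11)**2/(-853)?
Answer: 853/140828 ≈ 0.0060570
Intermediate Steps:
U(D) = -2 + D**2 + 2*D (U(D) = -2 + ((D**2 + 1*D) + D) = -2 + ((D**2 + D) + D) = -2 + ((D + D**2) + D) = -2 + (D**2 + 2*D) = -2 + D**2 + 2*D)
K = -121/853 (K = (0 + 11)**2*(-1/853) = 11**2*(-1/853) = 121*(-1/853) = -121/853 ≈ -0.14185)
z(v) = 78 - 121*v/853 (z(v) = -121*v/853 + (-2 + (-10)**2 + 2*(-10)) = -121*v/853 + (-2 + 100 - 20) = -121*v/853 + 78 = 78 - 121*v/853)
1/z(-614) = 1/(78 - 121/853*(-614)) = 1/(78 + 74294/853) = 1/(140828/853) = 853/140828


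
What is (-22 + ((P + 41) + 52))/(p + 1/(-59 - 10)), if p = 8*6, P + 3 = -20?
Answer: 3312/3311 ≈ 1.0003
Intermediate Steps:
P = -23 (P = -3 - 20 = -23)
p = 48
(-22 + ((P + 41) + 52))/(p + 1/(-59 - 10)) = (-22 + ((-23 + 41) + 52))/(48 + 1/(-59 - 10)) = (-22 + (18 + 52))/(48 + 1/(-69)) = (-22 + 70)/(48 - 1/69) = 48/(3311/69) = (69/3311)*48 = 3312/3311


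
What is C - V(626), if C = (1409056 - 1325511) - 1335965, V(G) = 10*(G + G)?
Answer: -1264940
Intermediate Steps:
V(G) = 20*G (V(G) = 10*(2*G) = 20*G)
C = -1252420 (C = 83545 - 1335965 = -1252420)
C - V(626) = -1252420 - 20*626 = -1252420 - 1*12520 = -1252420 - 12520 = -1264940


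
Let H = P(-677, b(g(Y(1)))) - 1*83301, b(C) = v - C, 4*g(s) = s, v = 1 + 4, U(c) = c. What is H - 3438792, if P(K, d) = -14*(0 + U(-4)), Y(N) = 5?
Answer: -3522037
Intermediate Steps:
v = 5
g(s) = s/4
b(C) = 5 - C
P(K, d) = 56 (P(K, d) = -14*(0 - 4) = -14*(-4) = 56)
H = -83245 (H = 56 - 1*83301 = 56 - 83301 = -83245)
H - 3438792 = -83245 - 3438792 = -3522037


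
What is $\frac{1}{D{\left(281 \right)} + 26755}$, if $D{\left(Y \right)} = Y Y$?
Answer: $\frac{1}{105716} \approx 9.4593 \cdot 10^{-6}$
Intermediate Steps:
$D{\left(Y \right)} = Y^{2}$
$\frac{1}{D{\left(281 \right)} + 26755} = \frac{1}{281^{2} + 26755} = \frac{1}{78961 + 26755} = \frac{1}{105716}$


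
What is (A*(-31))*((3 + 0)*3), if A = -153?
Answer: 42687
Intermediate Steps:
(A*(-31))*((3 + 0)*3) = (-153*(-31))*((3 + 0)*3) = 4743*(3*3) = 4743*9 = 42687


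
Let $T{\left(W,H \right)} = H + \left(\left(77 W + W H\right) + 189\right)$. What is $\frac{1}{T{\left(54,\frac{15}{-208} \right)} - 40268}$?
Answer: $- \frac{208}{7472393} \approx -2.7836 \cdot 10^{-5}$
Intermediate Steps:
$T{\left(W,H \right)} = 189 + H + 77 W + H W$ ($T{\left(W,H \right)} = H + \left(\left(77 W + H W\right) + 189\right) = H + \left(189 + 77 W + H W\right) = 189 + H + 77 W + H W$)
$\frac{1}{T{\left(54,\frac{15}{-208} \right)} - 40268} = \frac{1}{\left(189 + \frac{15}{-208} + 77 \cdot 54 + \frac{15}{-208} \cdot 54\right) - 40268} = \frac{1}{\left(189 + 15 \left(- \frac{1}{208}\right) + 4158 + 15 \left(- \frac{1}{208}\right) 54\right) - 40268} = \frac{1}{\left(189 - \frac{15}{208} + 4158 - \frac{405}{104}\right) - 40268} = \frac{1}{\frac{903351}{208} - 40268} = \frac{1}{- \frac{7472393}{208}} = - \frac{208}{7472393}$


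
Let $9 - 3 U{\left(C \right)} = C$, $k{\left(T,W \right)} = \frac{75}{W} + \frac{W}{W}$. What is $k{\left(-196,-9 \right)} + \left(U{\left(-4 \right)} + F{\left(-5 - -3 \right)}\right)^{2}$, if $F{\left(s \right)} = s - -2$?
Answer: $\frac{103}{9} \approx 11.444$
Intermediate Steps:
$F{\left(s \right)} = 2 + s$ ($F{\left(s \right)} = s + 2 = 2 + s$)
$k{\left(T,W \right)} = 1 + \frac{75}{W}$ ($k{\left(T,W \right)} = \frac{75}{W} + 1 = 1 + \frac{75}{W}$)
$U{\left(C \right)} = 3 - \frac{C}{3}$
$k{\left(-196,-9 \right)} + \left(U{\left(-4 \right)} + F{\left(-5 - -3 \right)}\right)^{2} = \frac{75 - 9}{-9} + \left(\left(3 - - \frac{4}{3}\right) + \left(2 - 2\right)\right)^{2} = \left(- \frac{1}{9}\right) 66 + \left(\left(3 + \frac{4}{3}\right) + \left(2 + \left(-5 + 3\right)\right)\right)^{2} = - \frac{22}{3} + \left(\frac{13}{3} + \left(2 - 2\right)\right)^{2} = - \frac{22}{3} + \left(\frac{13}{3} + 0\right)^{2} = - \frac{22}{3} + \left(\frac{13}{3}\right)^{2} = - \frac{22}{3} + \frac{169}{9} = \frac{103}{9}$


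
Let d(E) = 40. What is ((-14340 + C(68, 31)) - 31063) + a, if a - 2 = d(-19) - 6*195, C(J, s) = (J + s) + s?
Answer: -46401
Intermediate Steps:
C(J, s) = J + 2*s
a = -1128 (a = 2 + (40 - 6*195) = 2 + (40 - 1*1170) = 2 + (40 - 1170) = 2 - 1130 = -1128)
((-14340 + C(68, 31)) - 31063) + a = ((-14340 + (68 + 2*31)) - 31063) - 1128 = ((-14340 + (68 + 62)) - 31063) - 1128 = ((-14340 + 130) - 31063) - 1128 = (-14210 - 31063) - 1128 = -45273 - 1128 = -46401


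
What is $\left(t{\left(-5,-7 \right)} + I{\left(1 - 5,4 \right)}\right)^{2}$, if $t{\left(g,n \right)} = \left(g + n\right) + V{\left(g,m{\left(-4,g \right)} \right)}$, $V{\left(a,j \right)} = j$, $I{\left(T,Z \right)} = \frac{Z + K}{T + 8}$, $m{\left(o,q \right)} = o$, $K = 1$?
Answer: $\frac{3481}{16} \approx 217.56$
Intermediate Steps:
$I{\left(T,Z \right)} = \frac{1 + Z}{8 + T}$ ($I{\left(T,Z \right)} = \frac{Z + 1}{T + 8} = \frac{1 + Z}{8 + T}$)
$t{\left(g,n \right)} = -4 + g + n$ ($t{\left(g,n \right)} = \left(g + n\right) - 4 = -4 + g + n$)
$\left(t{\left(-5,-7 \right)} + I{\left(1 - 5,4 \right)}\right)^{2} = \left(\left(-4 - 5 - 7\right) + \frac{1 + 4}{8 + \left(1 - 5\right)}\right)^{2} = \left(-16 + \frac{1}{8 + \left(1 - 5\right)} 5\right)^{2} = \left(-16 + \frac{1}{8 - 4} \cdot 5\right)^{2} = \left(-16 + \frac{1}{4} \cdot 5\right)^{2} = \left(-16 + \frac{5}{4}\right)^{2} = \left(- \frac{59}{4}\right)^{2} = \frac{3481}{16}$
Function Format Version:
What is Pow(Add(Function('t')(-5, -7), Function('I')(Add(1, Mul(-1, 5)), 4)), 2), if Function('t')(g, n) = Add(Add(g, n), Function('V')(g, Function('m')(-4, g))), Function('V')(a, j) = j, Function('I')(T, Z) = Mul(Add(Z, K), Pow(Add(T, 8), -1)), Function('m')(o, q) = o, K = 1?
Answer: Rational(3481, 16) ≈ 217.56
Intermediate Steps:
Function('I')(T, Z) = Mul(Pow(Add(8, T), -1), Add(1, Z)) (Function('I')(T, Z) = Mul(Add(Z, 1), Pow(Add(T, 8), -1)) = Mul(Add(1, Z), Pow(Add(8, T), -1)) = Mul(Pow(Add(8, T), -1), Add(1, Z)))
Function('t')(g, n) = Add(-4, g, n) (Function('t')(g, n) = Add(Add(g, n), -4) = Add(-4, g, n))
Pow(Add(Function('t')(-5, -7), Function('I')(Add(1, Mul(-1, 5)), 4)), 2) = Pow(Add(Add(-4, -5, -7), Mul(Pow(Add(8, Add(1, Mul(-1, 5))), -1), Add(1, 4))), 2) = Pow(Add(-16, Mul(Pow(Add(8, Add(1, -5)), -1), 5)), 2) = Pow(Add(-16, Mul(Pow(Add(8, -4), -1), 5)), 2) = Pow(Add(-16, Mul(Pow(4, -1), 5)), 2) = Pow(Add(-16, Mul(Rational(1, 4), 5)), 2) = Pow(Add(-16, Rational(5, 4)), 2) = Pow(Rational(-59, 4), 2) = Rational(3481, 16)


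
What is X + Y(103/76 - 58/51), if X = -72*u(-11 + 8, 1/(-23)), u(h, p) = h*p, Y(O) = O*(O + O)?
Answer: -1606102033/172768824 ≈ -9.2962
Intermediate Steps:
Y(O) = 2*O**2 (Y(O) = O*(2*O) = 2*O**2)
X = -216/23 (X = -72*(-11 + 8)/(-23) = -(-216)*(-1)/23 = -72*3/23 = -216/23 ≈ -9.3913)
X + Y(103/76 - 58/51) = -216/23 + 2*(103/76 - 58/51)**2 = -216/23 + 2*(845/3876)**2 = -216/23 + 2*(714025/15023376) = -216/23 + 714025/7511688 = -1606102033/172768824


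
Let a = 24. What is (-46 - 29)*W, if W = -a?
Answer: 1800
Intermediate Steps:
W = -24 (W = -1*24 = -24)
(-46 - 29)*W = (-46 - 29)*(-24) = -75*(-24) = 1800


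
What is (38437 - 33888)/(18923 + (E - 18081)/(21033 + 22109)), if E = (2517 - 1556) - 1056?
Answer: 98126479/408178945 ≈ 0.24040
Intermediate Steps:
E = -95 (E = 961 - 1056 = -95)
(38437 - 33888)/(18923 + (E - 18081)/(21033 + 22109)) = (38437 - 33888)/(18923 + (-95 - 18081)/(21033 + 22109)) = 4549/(18923 - 18176/43142) = 4549/(18923 - 18176*1/43142) = 4549/(18923 - 9088/21571) = 4549/(408178945/21571) = 4549*(21571/408178945) = 98126479/408178945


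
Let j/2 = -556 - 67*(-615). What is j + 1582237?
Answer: 1663535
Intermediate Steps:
j = 81298 (j = 2*(-556 - 67*(-615)) = 2*(-556 + 41205) = 2*40649 = 81298)
j + 1582237 = 81298 + 1582237 = 1663535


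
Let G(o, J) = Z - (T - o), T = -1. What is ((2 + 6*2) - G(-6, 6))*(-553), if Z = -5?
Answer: -13272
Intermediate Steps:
G(o, J) = -4 + o (G(o, J) = -5 - (-1 - o) = -5 + (1 + o) = -4 + o)
((2 + 6*2) - G(-6, 6))*(-553) = ((2 + 6*2) - (-4 - 6))*(-553) = ((2 + 12) - 1*(-10))*(-553) = (14 + 10)*(-553) = 24*(-553) = -13272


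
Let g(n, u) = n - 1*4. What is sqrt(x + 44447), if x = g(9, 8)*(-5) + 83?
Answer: 3*sqrt(4945) ≈ 210.96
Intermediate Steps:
g(n, u) = -4 + n (g(n, u) = n - 4 = -4 + n)
x = 58 (x = (-4 + 9)*(-5) + 83 = 5*(-5) + 83 = -25 + 83 = 58)
sqrt(x + 44447) = sqrt(58 + 44447) = sqrt(44505) = 3*sqrt(4945)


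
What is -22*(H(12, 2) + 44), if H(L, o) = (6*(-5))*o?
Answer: 352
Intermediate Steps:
H(L, o) = -30*o
-22*(H(12, 2) + 44) = -22*(-30*2 + 44) = -22*(-60 + 44) = -22*(-16) = 352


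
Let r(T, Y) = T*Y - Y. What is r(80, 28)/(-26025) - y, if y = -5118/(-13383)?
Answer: -6029598/12899725 ≈ -0.46742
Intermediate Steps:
r(T, Y) = -Y + T*Y
y = 1706/4461 (y = -5118*(-1/13383) = 1706/4461 ≈ 0.38243)
r(80, 28)/(-26025) - y = (28*(-1 + 80))/(-26025) - 1*1706/4461 = (28*79)*(-1/26025) - 1706/4461 = 2212*(-1/26025) - 1706/4461 = -2212/26025 - 1706/4461 = -6029598/12899725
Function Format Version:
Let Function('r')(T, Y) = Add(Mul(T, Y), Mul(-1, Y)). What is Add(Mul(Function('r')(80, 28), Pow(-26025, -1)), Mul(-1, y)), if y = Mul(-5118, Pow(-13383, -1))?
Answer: Rational(-6029598, 12899725) ≈ -0.46742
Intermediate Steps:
Function('r')(T, Y) = Add(Mul(-1, Y), Mul(T, Y))
y = Rational(1706, 4461) (y = Mul(-5118, Rational(-1, 13383)) = Rational(1706, 4461) ≈ 0.38243)
Add(Mul(Function('r')(80, 28), Pow(-26025, -1)), Mul(-1, y)) = Add(Mul(Mul(28, Add(-1, 80)), Pow(-26025, -1)), Mul(-1, Rational(1706, 4461))) = Add(Mul(Mul(28, 79), Rational(-1, 26025)), Rational(-1706, 4461)) = Add(Mul(2212, Rational(-1, 26025)), Rational(-1706, 4461)) = Add(Rational(-2212, 26025), Rational(-1706, 4461)) = Rational(-6029598, 12899725)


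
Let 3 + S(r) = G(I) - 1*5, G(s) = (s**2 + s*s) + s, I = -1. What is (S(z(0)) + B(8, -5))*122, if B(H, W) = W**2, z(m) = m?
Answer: 2196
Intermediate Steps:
G(s) = s + 2*s**2 (G(s) = (s**2 + s**2) + s = 2*s**2 + s = s + 2*s**2)
S(r) = -7 (S(r) = -3 + (-(1 + 2*(-1)) - 1*5) = -3 + (-(1 - 2) - 5) = -3 + (-1*(-1) - 5) = -3 + (1 - 5) = -3 - 4 = -7)
(S(z(0)) + B(8, -5))*122 = (-7 + (-5)**2)*122 = (-7 + 25)*122 = 18*122 = 2196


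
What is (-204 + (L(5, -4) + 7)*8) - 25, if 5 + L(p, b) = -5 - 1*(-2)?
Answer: -237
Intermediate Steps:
L(p, b) = -8 (L(p, b) = -5 + (-5 - 1*(-2)) = -5 + (-5 + 2) = -5 - 3 = -8)
(-204 + (L(5, -4) + 7)*8) - 25 = (-204 + (-8 + 7)*8) - 25 = (-204 - 1*8) - 25 = (-204 - 8) - 25 = -212 - 25 = -237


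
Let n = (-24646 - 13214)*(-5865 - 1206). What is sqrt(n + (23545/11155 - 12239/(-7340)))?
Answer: sqrt(17947035508546239894065)/8187770 ≈ 16362.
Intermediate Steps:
n = 267708060 (n = -37860*(-7071) = 267708060)
sqrt(n + (23545/11155 - 12239/(-7340))) = sqrt(267708060 + (23545/11155 - 12239/(-7340))) = sqrt(267708060 + (23545*(1/11155) - 12239*(-1/7340))) = sqrt(267708060 + (4709/2231 + 12239/7340)) = sqrt(267708060 + 61869269/16375540) = sqrt(4383864106721669/16375540) = sqrt(17947035508546239894065)/8187770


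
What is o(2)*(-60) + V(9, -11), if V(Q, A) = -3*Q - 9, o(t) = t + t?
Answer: -276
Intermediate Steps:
o(t) = 2*t
V(Q, A) = -9 - 3*Q
o(2)*(-60) + V(9, -11) = (2*2)*(-60) + (-9 - 3*9) = 4*(-60) + (-9 - 27) = -240 - 36 = -276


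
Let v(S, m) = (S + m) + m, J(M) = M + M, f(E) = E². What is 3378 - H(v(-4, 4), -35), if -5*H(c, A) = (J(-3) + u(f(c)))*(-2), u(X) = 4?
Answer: 16894/5 ≈ 3378.8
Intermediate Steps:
J(M) = 2*M
v(S, m) = S + 2*m
H(c, A) = -⅘ (H(c, A) = -(2*(-3) + 4)*(-2)/5 = -(-6 + 4)*(-2)/5 = -(-2)*(-2)/5 = -⅕*4 = -⅘)
3378 - H(v(-4, 4), -35) = 3378 - 1*(-⅘) = 3378 + ⅘ = 16894/5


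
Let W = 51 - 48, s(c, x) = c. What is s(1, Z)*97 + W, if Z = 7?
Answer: 100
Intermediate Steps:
W = 3
s(1, Z)*97 + W = 1*97 + 3 = 97 + 3 = 100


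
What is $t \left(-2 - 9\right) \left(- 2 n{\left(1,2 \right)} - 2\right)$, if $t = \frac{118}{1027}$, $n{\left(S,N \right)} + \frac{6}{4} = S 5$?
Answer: $\frac{11682}{1027} \approx 11.375$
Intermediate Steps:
$n{\left(S,N \right)} = - \frac{3}{2} + 5 S$ ($n{\left(S,N \right)} = - \frac{3}{2} + S 5 = - \frac{3}{2} + 5 S$)
$t = \frac{118}{1027}$ ($t = 118 \cdot \frac{1}{1027} = \frac{118}{1027} \approx 0.1149$)
$t \left(-2 - 9\right) \left(- 2 n{\left(1,2 \right)} - 2\right) = \frac{118 \left(-2 - 9\right) \left(- 2 \left(- \frac{3}{2} + 5 \cdot 1\right) - 2\right)}{1027} = \frac{118 \left(-2 - 9\right) \left(- 2 \left(- \frac{3}{2} + 5\right) - 2\right)}{1027} = \frac{118 \left(- 11 \left(\left(-2\right) \frac{7}{2} - 2\right)\right)}{1027} = \frac{118 \left(- 11 \left(-7 - 2\right)\right)}{1027} = \frac{118 \left(\left(-11\right) \left(-9\right)\right)}{1027} = \frac{118}{1027} \cdot 99 = \frac{11682}{1027}$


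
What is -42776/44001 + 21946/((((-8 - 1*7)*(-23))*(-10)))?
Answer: -185537191/25300575 ≈ -7.3333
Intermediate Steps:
-42776/44001 + 21946/((((-8 - 1*7)*(-23))*(-10))) = -42776*1/44001 + 21946/((((-8 - 7)*(-23))*(-10))) = -42776/44001 + 21946/((-15*(-23)*(-10))) = -42776/44001 + 21946/((345*(-10))) = -42776/44001 + 21946/(-3450) = -42776/44001 + 21946*(-1/3450) = -42776/44001 - 10973/1725 = -185537191/25300575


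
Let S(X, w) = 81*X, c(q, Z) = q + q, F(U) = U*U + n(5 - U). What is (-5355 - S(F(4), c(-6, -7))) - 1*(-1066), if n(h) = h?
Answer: -5666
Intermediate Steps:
F(U) = 5 + U² - U (F(U) = U*U + (5 - U) = U² + (5 - U) = 5 + U² - U)
c(q, Z) = 2*q
(-5355 - S(F(4), c(-6, -7))) - 1*(-1066) = (-5355 - 81*(5 + 4² - 1*4)) - 1*(-1066) = (-5355 - 81*(5 + 16 - 4)) + 1066 = (-5355 - 81*17) + 1066 = (-5355 - 1*1377) + 1066 = (-5355 - 1377) + 1066 = -6732 + 1066 = -5666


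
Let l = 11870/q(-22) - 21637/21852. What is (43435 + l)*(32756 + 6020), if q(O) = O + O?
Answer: 100579844985082/60093 ≈ 1.6737e+9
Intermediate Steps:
q(O) = 2*O
l = -65083817/240372 (l = 11870/((2*(-22))) - 21637/21852 = 11870/(-44) - 21637*1/21852 = 11870*(-1/44) - 21637/21852 = -5935/22 - 21637/21852 = -65083817/240372 ≈ -270.76)
(43435 + l)*(32756 + 6020) = (43435 - 65083817/240372)*(32756 + 6020) = (10375474003/240372)*38776 = 100579844985082/60093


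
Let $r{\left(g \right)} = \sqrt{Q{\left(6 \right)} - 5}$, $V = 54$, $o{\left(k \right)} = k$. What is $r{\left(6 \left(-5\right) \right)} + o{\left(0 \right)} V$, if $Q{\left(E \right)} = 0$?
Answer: $i \sqrt{5} \approx 2.2361 i$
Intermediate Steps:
$r{\left(g \right)} = i \sqrt{5}$ ($r{\left(g \right)} = \sqrt{0 - 5} = \sqrt{-5} = i \sqrt{5}$)
$r{\left(6 \left(-5\right) \right)} + o{\left(0 \right)} V = i \sqrt{5} + 0 \cdot 54 = i \sqrt{5} + 0 = i \sqrt{5}$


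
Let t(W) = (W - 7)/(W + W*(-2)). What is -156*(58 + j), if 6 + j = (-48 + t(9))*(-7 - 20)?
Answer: -211224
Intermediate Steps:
t(W) = -(-7 + W)/W (t(W) = (-7 + W)/(W - 2*W) = (-7 + W)/((-W)) = (-7 + W)*(-1/W) = -(-7 + W)/W)
j = 1296 (j = -6 + (-48 + (7 - 1*9)/9)*(-7 - 20) = -6 + (-48 + (7 - 9)/9)*(-27) = -6 + (-48 + (⅑)*(-2))*(-27) = -6 + (-48 - 2/9)*(-27) = -6 - 434/9*(-27) = -6 + 1302 = 1296)
-156*(58 + j) = -156*(58 + 1296) = -156*1354 = -211224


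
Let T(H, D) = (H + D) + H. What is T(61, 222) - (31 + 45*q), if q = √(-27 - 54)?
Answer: 313 - 405*I ≈ 313.0 - 405.0*I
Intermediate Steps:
T(H, D) = D + 2*H (T(H, D) = (D + H) + H = D + 2*H)
q = 9*I (q = √(-81) = 9*I ≈ 9.0*I)
T(61, 222) - (31 + 45*q) = (222 + 2*61) - (31 + 45*(9*I)) = (222 + 122) - (31 + 405*I) = 344 + (-31 - 405*I) = 313 - 405*I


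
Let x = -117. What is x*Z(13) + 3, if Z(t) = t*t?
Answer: -19770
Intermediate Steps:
Z(t) = t²
x*Z(13) + 3 = -117*13² + 3 = -117*169 + 3 = -19773 + 3 = -19770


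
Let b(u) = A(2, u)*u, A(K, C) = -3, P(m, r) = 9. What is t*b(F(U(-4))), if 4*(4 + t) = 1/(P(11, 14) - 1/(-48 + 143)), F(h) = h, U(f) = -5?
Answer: -203535/3416 ≈ -59.583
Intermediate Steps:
b(u) = -3*u
t = -13569/3416 (t = -4 + 1/(4*(9 - 1/(-48 + 143))) = -4 + 1/(4*(9 - 1/95)) = -4 + 1/(4*(854/95)) = -4 + (¼)*(95/854) = -4 + 95/3416 = -13569/3416 ≈ -3.9722)
t*b(F(U(-4))) = -(-40707)*(-5)/3416 = -13569/3416*15 = -203535/3416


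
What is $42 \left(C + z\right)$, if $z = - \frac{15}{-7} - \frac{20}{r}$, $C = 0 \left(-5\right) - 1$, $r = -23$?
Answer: $\frac{1944}{23} \approx 84.522$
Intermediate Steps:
$C = -1$ ($C = 0 - 1 = -1$)
$z = \frac{485}{161}$ ($z = - \frac{15}{-7} - \frac{20}{-23} = \left(-15\right) \left(- \frac{1}{7}\right) - - \frac{20}{23} = \frac{15}{7} + \frac{20}{23} = \frac{485}{161} \approx 3.0124$)
$42 \left(C + z\right) = 42 \left(-1 + \frac{485}{161}\right) = 42 \cdot \frac{324}{161} = \frac{1944}{23}$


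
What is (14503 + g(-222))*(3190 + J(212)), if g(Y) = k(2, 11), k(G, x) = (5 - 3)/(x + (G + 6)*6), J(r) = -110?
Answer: 2635491320/59 ≈ 4.4669e+7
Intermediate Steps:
k(G, x) = 2/(36 + x + 6*G) (k(G, x) = 2/(x + (6 + G)*6) = 2/(x + (36 + 6*G)) = 2/(36 + x + 6*G))
g(Y) = 2/59 (g(Y) = 2/(36 + 11 + 6*2) = 2/(36 + 11 + 12) = 2/59)
(14503 + g(-222))*(3190 + J(212)) = (14503 + 2/59)*(3190 - 110) = (855679/59)*3080 = 2635491320/59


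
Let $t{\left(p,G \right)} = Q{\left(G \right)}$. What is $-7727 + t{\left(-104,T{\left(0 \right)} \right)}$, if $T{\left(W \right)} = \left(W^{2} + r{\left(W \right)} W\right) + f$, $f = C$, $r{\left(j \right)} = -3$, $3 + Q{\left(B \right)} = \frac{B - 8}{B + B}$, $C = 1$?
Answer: $- \frac{15467}{2} \approx -7733.5$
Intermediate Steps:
$Q{\left(B \right)} = -3 + \frac{-8 + B}{2 B}$ ($Q{\left(B \right)} = -3 + \frac{B - 8}{B + B} = -3 + \frac{-8 + B}{2 B}$)
$f = 1$
$T{\left(W \right)} = 1 + W^{2} - 3 W$ ($T{\left(W \right)} = \left(W^{2} - 3 W\right) + 1 = 1 + W^{2} - 3 W$)
$t{\left(p,G \right)} = - \frac{5}{2} - \frac{4}{G}$
$-7727 + t{\left(-104,T{\left(0 \right)} \right)} = -7727 - \left(\frac{5}{2} + \frac{4}{1 + 0^{2} - 0}\right) = -7727 - \left(\frac{5}{2} + \frac{4}{1 + 0 + 0}\right) = -7727 - \left(\frac{5}{2} + \frac{4}{1}\right) = -7727 - \frac{13}{2} = - \frac{15467}{2}$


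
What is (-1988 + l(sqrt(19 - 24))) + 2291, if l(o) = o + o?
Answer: 303 + 2*I*sqrt(5) ≈ 303.0 + 4.4721*I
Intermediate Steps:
l(o) = 2*o
(-1988 + l(sqrt(19 - 24))) + 2291 = (-1988 + 2*sqrt(19 - 24)) + 2291 = (-1988 + 2*sqrt(-5)) + 2291 = (-1988 + 2*(I*sqrt(5))) + 2291 = (-1988 + 2*I*sqrt(5)) + 2291 = 303 + 2*I*sqrt(5)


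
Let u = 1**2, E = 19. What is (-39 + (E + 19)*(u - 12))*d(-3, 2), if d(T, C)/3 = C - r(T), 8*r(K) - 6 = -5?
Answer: -20565/8 ≈ -2570.6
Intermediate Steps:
r(K) = 1/8 (r(K) = 3/4 + (1/8)*(-5) = 3/4 - 5/8 = 1/8)
u = 1
d(T, C) = -3/8 + 3*C (d(T, C) = 3*(C - 1*1/8) = 3*(C - 1/8) = 3*(-1/8 + C) = -3/8 + 3*C)
(-39 + (E + 19)*(u - 12))*d(-3, 2) = (-39 + (19 + 19)*(1 - 12))*(-3/8 + 3*2) = (-39 + 38*(-11))*(-3/8 + 6) = (-39 - 418)*(45/8) = -457*45/8 = -20565/8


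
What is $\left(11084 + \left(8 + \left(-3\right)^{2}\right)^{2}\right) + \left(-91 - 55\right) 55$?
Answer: $3343$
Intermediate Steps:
$\left(11084 + \left(8 + \left(-3\right)^{2}\right)^{2}\right) + \left(-91 - 55\right) 55 = \left(11084 + \left(8 + 9\right)^{2}\right) - 8030 = \left(11084 + 17^{2}\right) - 8030 = \left(11084 + 289\right) - 8030 = 11373 - 8030 = 3343$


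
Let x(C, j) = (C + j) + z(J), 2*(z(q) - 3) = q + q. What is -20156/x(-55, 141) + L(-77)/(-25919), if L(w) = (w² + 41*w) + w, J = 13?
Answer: -261349127/1321869 ≈ -197.71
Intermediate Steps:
z(q) = 3 + q (z(q) = 3 + (q + q)/2 = 3 + (2*q)/2 = 3 + q)
L(w) = w² + 42*w
x(C, j) = 16 + C + j (x(C, j) = (C + j) + (3 + 13) = (C + j) + 16 = 16 + C + j)
-20156/x(-55, 141) + L(-77)/(-25919) = -20156/(16 - 55 + 141) - 77*(42 - 77)/(-25919) = -20156/102 - 77*(-35)*(-1/25919) = -20156*1/102 + 2695*(-1/25919) = -10078/51 - 2695/25919 = -261349127/1321869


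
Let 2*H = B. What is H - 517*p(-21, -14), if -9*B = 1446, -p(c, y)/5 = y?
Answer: -108811/3 ≈ -36270.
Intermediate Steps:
p(c, y) = -5*y
B = -482/3 (B = -⅑*1446 = -482/3 ≈ -160.67)
H = -241/3 (H = (½)*(-482/3) = -241/3 ≈ -80.333)
H - 517*p(-21, -14) = -241/3 - (-2585)*(-14) = -241/3 - 517*70 = -241/3 - 36190 = -108811/3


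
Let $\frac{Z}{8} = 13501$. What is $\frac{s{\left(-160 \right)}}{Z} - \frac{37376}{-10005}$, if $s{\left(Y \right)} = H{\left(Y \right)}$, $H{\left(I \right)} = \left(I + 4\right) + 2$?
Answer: $\frac{87725353}{23491740} \approx 3.7343$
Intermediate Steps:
$Z = 108008$ ($Z = 8 \cdot 13501 = 108008$)
$H{\left(I \right)} = 6 + I$ ($H{\left(I \right)} = \left(4 + I\right) + 2 = 6 + I$)
$s{\left(Y \right)} = 6 + Y$
$\frac{s{\left(-160 \right)}}{Z} - \frac{37376}{-10005} = \frac{6 - 160}{108008} - \frac{37376}{-10005} = \left(-154\right) \frac{1}{108008} - - \frac{37376}{10005} = - \frac{77}{54004} + \frac{37376}{10005} = \frac{87725353}{23491740}$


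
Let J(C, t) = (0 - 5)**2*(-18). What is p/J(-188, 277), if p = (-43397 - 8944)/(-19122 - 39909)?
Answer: -17447/8854650 ≈ -0.0019704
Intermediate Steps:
J(C, t) = -450 (J(C, t) = (-5)**2*(-18) = 25*(-18) = -450)
p = 17447/19677 (p = -52341/(-59031) = -52341*(-1/59031) = 17447/19677 ≈ 0.88667)
p/J(-188, 277) = (17447/19677)/(-450) = (17447/19677)*(-1/450) = -17447/8854650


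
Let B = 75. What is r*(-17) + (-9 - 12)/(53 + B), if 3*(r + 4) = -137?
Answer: 324161/384 ≈ 844.17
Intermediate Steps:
r = -149/3 (r = -4 + (⅓)*(-137) = -4 - 137/3 = -149/3 ≈ -49.667)
r*(-17) + (-9 - 12)/(53 + B) = -149/3*(-17) + (-9 - 12)/(53 + 75) = 2533/3 - 21/128 = 324161/384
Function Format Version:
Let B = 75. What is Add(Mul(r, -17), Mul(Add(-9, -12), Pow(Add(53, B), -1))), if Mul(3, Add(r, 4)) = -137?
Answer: Rational(324161, 384) ≈ 844.17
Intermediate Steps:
r = Rational(-149, 3) (r = Add(-4, Mul(Rational(1, 3), -137)) = Add(-4, Rational(-137, 3)) = Rational(-149, 3) ≈ -49.667)
Add(Mul(r, -17), Mul(Add(-9, -12), Pow(Add(53, B), -1))) = Add(Mul(Rational(-149, 3), -17), Mul(Add(-9, -12), Pow(Add(53, 75), -1))) = Add(Rational(2533, 3), Mul(-21, Pow(128, -1))) = Add(Rational(2533, 3), Mul(-21, Rational(1, 128))) = Add(Rational(2533, 3), Rational(-21, 128)) = Rational(324161, 384)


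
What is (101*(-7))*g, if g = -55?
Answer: 38885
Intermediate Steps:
(101*(-7))*g = (101*(-7))*(-55) = -707*(-55) = 38885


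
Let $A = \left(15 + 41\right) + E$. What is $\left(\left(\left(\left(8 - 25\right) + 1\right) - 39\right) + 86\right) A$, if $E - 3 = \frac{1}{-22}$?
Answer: $\frac{40207}{22} \approx 1827.6$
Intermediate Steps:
$E = \frac{65}{22}$ ($E = 3 + \frac{1}{-22} = 3 - \frac{1}{22} = \frac{65}{22} \approx 2.9545$)
$A = \frac{1297}{22}$ ($A = \left(15 + 41\right) + \frac{65}{22} = 56 + \frac{65}{22} = \frac{1297}{22} \approx 58.955$)
$\left(\left(\left(\left(8 - 25\right) + 1\right) - 39\right) + 86\right) A = \left(\left(\left(\left(8 - 25\right) + 1\right) - 39\right) + 86\right) \frac{1297}{22} = \left(\left(\left(-17 + 1\right) - 39\right) + 86\right) \frac{1297}{22} = \left(\left(-16 - 39\right) + 86\right) \frac{1297}{22} = \left(-55 + 86\right) \frac{1297}{22} = 31 \cdot \frac{1297}{22} = \frac{40207}{22}$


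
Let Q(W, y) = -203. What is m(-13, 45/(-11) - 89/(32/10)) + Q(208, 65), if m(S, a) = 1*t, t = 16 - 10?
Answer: -197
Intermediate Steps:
t = 6
m(S, a) = 6 (m(S, a) = 1*6 = 6)
m(-13, 45/(-11) - 89/(32/10)) + Q(208, 65) = 6 - 203 = -197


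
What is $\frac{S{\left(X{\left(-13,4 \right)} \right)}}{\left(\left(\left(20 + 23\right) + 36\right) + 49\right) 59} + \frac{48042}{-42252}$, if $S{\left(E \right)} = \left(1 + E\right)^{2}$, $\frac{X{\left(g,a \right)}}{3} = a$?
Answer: $- \frac{29639383}{26590592} \approx -1.1147$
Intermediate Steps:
$X{\left(g,a \right)} = 3 a$
$\frac{S{\left(X{\left(-13,4 \right)} \right)}}{\left(\left(\left(20 + 23\right) + 36\right) + 49\right) 59} + \frac{48042}{-42252} = \frac{\left(1 + 3 \cdot 4\right)^{2}}{\left(\left(\left(20 + 23\right) + 36\right) + 49\right) 59} + \frac{48042}{-42252} = \frac{\left(1 + 12\right)^{2}}{\left(\left(43 + 36\right) + 49\right) 59} + 48042 \left(- \frac{1}{42252}\right) = \frac{13^{2}}{\left(79 + 49\right) 59} - \frac{8007}{7042} = \frac{169}{128 \cdot 59} - \frac{8007}{7042} = \frac{169}{7552} - \frac{8007}{7042} = - \frac{29639383}{26590592}$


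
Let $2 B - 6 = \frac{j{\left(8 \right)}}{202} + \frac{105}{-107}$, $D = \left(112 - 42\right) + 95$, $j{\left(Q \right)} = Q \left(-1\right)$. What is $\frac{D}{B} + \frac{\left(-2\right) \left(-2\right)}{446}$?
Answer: $\frac{795394748}{11999407} \approx 66.286$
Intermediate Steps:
$j{\left(Q \right)} = - Q$
$D = 165$ ($D = 70 + 95 = 165$)
$B = \frac{53809}{21614}$ ($B = 3 + \frac{\frac{\left(-1\right) 8}{202} + \frac{105}{-107}}{2} = 3 + \frac{\left(-8\right) \frac{1}{202} + 105 \left(- \frac{1}{107}\right)}{2} = 3 + \frac{- \frac{4}{101} - \frac{105}{107}}{2} = 3 + \frac{1}{2} \left(- \frac{11033}{10807}\right) = 3 - \frac{11033}{21614} = \frac{53809}{21614} \approx 2.4895$)
$\frac{D}{B} + \frac{\left(-2\right) \left(-2\right)}{446} = \frac{165}{\frac{53809}{21614}} + \frac{\left(-2\right) \left(-2\right)}{446} = 165 \cdot \frac{21614}{53809} + 4 \cdot \frac{1}{446} = \frac{3566310}{53809} + \frac{2}{223} = \frac{795394748}{11999407}$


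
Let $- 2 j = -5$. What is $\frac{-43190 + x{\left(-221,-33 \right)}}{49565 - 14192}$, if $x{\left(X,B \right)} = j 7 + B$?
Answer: $- \frac{6647}{5442} \approx -1.2214$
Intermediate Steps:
$j = \frac{5}{2}$ ($j = \left(- \frac{1}{2}\right) \left(-5\right) = \frac{5}{2} \approx 2.5$)
$x{\left(X,B \right)} = \frac{35}{2} + B$ ($x{\left(X,B \right)} = \frac{5}{2} \cdot 7 + B = \frac{35}{2} + B$)
$\frac{-43190 + x{\left(-221,-33 \right)}}{49565 - 14192} = \frac{-43190 + \left(\frac{35}{2} - 33\right)}{49565 - 14192} = \frac{-43190 - \frac{31}{2}}{35373} = \left(- \frac{86411}{2}\right) \frac{1}{35373} = - \frac{6647}{5442}$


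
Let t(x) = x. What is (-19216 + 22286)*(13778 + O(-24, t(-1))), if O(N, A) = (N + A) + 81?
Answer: 42470380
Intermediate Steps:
O(N, A) = 81 + A + N (O(N, A) = (A + N) + 81 = 81 + A + N)
(-19216 + 22286)*(13778 + O(-24, t(-1))) = (-19216 + 22286)*(13778 + (81 - 1 - 24)) = 3070*(13778 + 56) = 3070*13834 = 42470380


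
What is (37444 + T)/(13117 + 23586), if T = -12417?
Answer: 25027/36703 ≈ 0.68188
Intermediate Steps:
(37444 + T)/(13117 + 23586) = (37444 - 12417)/(13117 + 23586) = 25027/36703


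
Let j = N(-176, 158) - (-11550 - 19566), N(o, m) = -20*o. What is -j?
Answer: -34636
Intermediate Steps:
j = 34636 (j = -20*(-176) - (-11550 - 19566) = 3520 - 1*(-31116) = 3520 + 31116 = 34636)
-j = -1*34636 = -34636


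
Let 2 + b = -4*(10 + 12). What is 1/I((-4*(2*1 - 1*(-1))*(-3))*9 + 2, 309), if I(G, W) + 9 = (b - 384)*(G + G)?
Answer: -1/309057 ≈ -3.2356e-6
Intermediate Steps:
b = -90 (b = -2 - 4*(10 + 12) = -2 - 4*22 = -2 - 88 = -90)
I(G, W) = -9 - 948*G (I(G, W) = -9 + (-90 - 384)*(G + G) = -9 - 948*G)
1/I((-4*(2*1 - 1*(-1))*(-3))*9 + 2, 309) = 1/(-9 - 948*((-4*(2*1 - 1*(-1))*(-3))*9 + 2)) = 1/(-9 - 948*((-4*(2 + 1)*(-3))*9 + 2)) = 1/(-9 - 948*((-4*3*(-3))*9 + 2)) = 1/(-9 - 948*(-12*(-3)*9 + 2)) = 1/(-9 - 948*(36*9 + 2)) = 1/(-9 - 948*(324 + 2)) = 1/(-9 - 948*326) = 1/(-9 - 309048) = 1/(-309057) = -1/309057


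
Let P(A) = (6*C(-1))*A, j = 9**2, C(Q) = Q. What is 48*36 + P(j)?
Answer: 1242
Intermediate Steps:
j = 81
P(A) = -6*A (P(A) = (6*(-1))*A = -6*A)
48*36 + P(j) = 48*36 - 6*81 = 1728 - 486 = 1242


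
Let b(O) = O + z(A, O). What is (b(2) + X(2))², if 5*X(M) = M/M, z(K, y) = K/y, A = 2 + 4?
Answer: 676/25 ≈ 27.040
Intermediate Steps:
A = 6
X(M) = ⅕ (X(M) = (M/M)/5 = (⅕)*1 = ⅕)
b(O) = O + 6/O
(b(2) + X(2))² = ((2 + 6/2) + ⅕)² = ((2 + 6*(½)) + ⅕)² = ((2 + 3) + ⅕)² = (5 + ⅕)² = (26/5)² = 676/25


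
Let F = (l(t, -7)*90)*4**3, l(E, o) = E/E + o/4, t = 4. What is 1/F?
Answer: -1/4320 ≈ -0.00023148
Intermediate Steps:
l(E, o) = 1 + o/4 (l(E, o) = 1 + o*(1/4) = 1 + o/4)
F = -4320 (F = ((1 + (1/4)*(-7))*90)*4**3 = ((1 - 7/4)*90)*64 = -3/4*90*64 = -135/2*64 = -4320)
1/F = 1/(-4320) = -1/4320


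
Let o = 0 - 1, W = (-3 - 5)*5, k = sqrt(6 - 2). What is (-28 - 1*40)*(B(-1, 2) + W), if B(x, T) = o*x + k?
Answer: 2516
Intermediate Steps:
k = 2 (k = sqrt(4) = 2)
W = -40 (W = -8*5 = -40)
o = -1
B(x, T) = 2 - x (B(x, T) = -x + 2 = 2 - x)
(-28 - 1*40)*(B(-1, 2) + W) = (-28 - 1*40)*((2 - 1*(-1)) - 40) = (-28 - 40)*((2 + 1) - 40) = -68*(3 - 40) = -68*(-37) = 2516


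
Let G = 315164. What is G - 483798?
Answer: -168634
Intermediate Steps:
G - 483798 = 315164 - 483798 = -168634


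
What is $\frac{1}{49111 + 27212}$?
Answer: $\frac{1}{76323} \approx 1.3102 \cdot 10^{-5}$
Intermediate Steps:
$\frac{1}{49111 + 27212} = \frac{1}{76323}$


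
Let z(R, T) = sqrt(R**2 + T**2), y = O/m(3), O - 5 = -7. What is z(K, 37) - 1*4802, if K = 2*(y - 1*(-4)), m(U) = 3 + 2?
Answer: -4802 + sqrt(35521)/5 ≈ -4764.3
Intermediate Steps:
m(U) = 5
O = -2 (O = 5 - 7 = -2)
y = -2/5 ≈ -0.40000
K = 36/5 (K = 2*(-2/5 - 1*(-4)) = 2*(-2/5 + 4) = 2*(18/5) = 36/5 ≈ 7.2000)
z(K, 37) - 1*4802 = sqrt((36/5)**2 + 37**2) - 1*4802 = sqrt(1296/25 + 1369) - 4802 = sqrt(35521/25) - 4802 = sqrt(35521)/5 - 4802 = -4802 + sqrt(35521)/5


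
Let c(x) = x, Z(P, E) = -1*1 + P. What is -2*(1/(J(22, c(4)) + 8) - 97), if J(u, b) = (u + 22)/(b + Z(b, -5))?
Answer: 9693/50 ≈ 193.86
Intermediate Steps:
Z(P, E) = -1 + P
J(u, b) = (22 + u)/(-1 + 2*b) (J(u, b) = (u + 22)/(b + (-1 + b)) = (22 + u)/(-1 + 2*b))
-2*(1/(J(22, c(4)) + 8) - 97) = -2*(1/((22 + 22)/(-1 + 2*4) + 8) - 97) = -2*(1/(44/(-1 + 8) + 8) - 97) = -2*(1/(44/7 + 8) - 97) = -2*(1/(100/7) - 97) = -2*(7/100 - 97) = -2*(-9693/100) = 9693/50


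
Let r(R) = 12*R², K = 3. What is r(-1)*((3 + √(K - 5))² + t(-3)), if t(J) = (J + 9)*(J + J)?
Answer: -348 + 72*I*√2 ≈ -348.0 + 101.82*I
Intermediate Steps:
t(J) = 2*J*(9 + J) (t(J) = (9 + J)*(2*J) = 2*J*(9 + J))
r(-1)*((3 + √(K - 5))² + t(-3)) = (12*(-1)²)*((3 + √(3 - 5))² + 2*(-3)*(9 - 3)) = (12*1)*((3 + √(-2))² + 2*(-3)*6) = 12*((3 + I*√2)² - 36) = 12*(-36 + (3 + I*√2)²) = -432 + 12*(3 + I*√2)²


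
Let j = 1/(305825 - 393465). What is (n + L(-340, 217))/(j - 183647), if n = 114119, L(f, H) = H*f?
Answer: -3535309960/16094823081 ≈ -0.21966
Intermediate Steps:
j = -1/87640 (j = 1/(-87640) = -1/87640 ≈ -1.1410e-5)
(n + L(-340, 217))/(j - 183647) = (114119 + 217*(-340))/(-1/87640 - 183647) = (114119 - 73780)/(-16094823081/87640) = 40339*(-87640/16094823081) = -3535309960/16094823081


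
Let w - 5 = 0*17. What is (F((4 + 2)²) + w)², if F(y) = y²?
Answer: 1692601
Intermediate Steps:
w = 5 (w = 5 + 0*17 = 5 + 0 = 5)
(F((4 + 2)²) + w)² = (((4 + 2)²)² + 5)² = ((6²)² + 5)² = (36² + 5)² = (1296 + 5)² = 1301² = 1692601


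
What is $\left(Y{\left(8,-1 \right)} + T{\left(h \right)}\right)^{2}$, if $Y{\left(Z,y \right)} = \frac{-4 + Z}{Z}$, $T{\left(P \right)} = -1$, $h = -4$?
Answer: $\frac{1}{4} \approx 0.25$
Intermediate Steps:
$Y{\left(Z,y \right)} = \frac{-4 + Z}{Z}$
$\left(Y{\left(8,-1 \right)} + T{\left(h \right)}\right)^{2} = \left(\frac{-4 + 8}{8} - 1\right)^{2} = \left(\frac{1}{8} \cdot 4 - 1\right)^{2} = \left(\frac{1}{2} - 1\right)^{2} = \left(- \frac{1}{2}\right)^{2} = \frac{1}{4}$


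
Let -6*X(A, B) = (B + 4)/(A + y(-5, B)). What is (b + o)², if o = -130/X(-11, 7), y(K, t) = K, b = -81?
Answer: 178783641/121 ≈ 1.4776e+6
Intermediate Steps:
X(A, B) = -(4 + B)/(6*(-5 + A)) (X(A, B) = -(B + 4)/(6*(A - 5)) = -(4 + B)/(6*(-5 + A)))
o = -12480/11 (o = -130*6*(-5 - 11)/(-4 - 1*7) = -130*(-96/(-4 - 7)) = -130/((⅙)*(-1/16)*(-11)) = -130/11/96 = -130*96/11 = -12480/11 ≈ -1134.5)
(b + o)² = (-81 - 12480/11)² = (-13371/11)² = 178783641/121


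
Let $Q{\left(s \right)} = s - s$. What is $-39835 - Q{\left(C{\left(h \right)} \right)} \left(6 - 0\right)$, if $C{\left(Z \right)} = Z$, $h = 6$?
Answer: $-39835$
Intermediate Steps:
$Q{\left(s \right)} = 0$
$-39835 - Q{\left(C{\left(h \right)} \right)} \left(6 - 0\right) = -39835 - 0 \left(6 - 0\right) = -39835 - 0 \left(6 + 0\right) = -39835 - 0 \cdot 6 = -39835 - 0 = -39835 + 0 = -39835$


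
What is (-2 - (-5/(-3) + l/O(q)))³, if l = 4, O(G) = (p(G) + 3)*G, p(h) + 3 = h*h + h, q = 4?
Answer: -11089567/216000 ≈ -51.341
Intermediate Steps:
p(h) = -3 + h + h² (p(h) = -3 + (h*h + h) = -3 + (h² + h) = -3 + (h + h²) = -3 + h + h²)
O(G) = G*(G + G²) (O(G) = ((-3 + G + G²) + 3)*G = (G + G²)*G = G*(G + G²))
(-2 - (-5/(-3) + l/O(q)))³ = (-2 - (-5/(-3) + 4/((4²*(1 + 4)))))³ = (-2 - (-5*(-⅓) + 4/((16*5))))³ = (-2 - (5/3 + 4/80))³ = (-2 - (5/3 + 4*(1/80)))³ = (-2 - (5/3 + 1/20))³ = (-2 - 1*103/60)³ = (-2 - 103/60)³ = (-223/60)³ = -11089567/216000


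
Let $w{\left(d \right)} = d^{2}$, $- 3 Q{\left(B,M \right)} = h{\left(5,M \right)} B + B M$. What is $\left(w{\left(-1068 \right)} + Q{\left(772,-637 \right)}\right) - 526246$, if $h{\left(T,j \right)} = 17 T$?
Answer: $756426$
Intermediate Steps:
$Q{\left(B,M \right)} = - \frac{85 B}{3} - \frac{B M}{3}$ ($Q{\left(B,M \right)} = - \frac{17 \cdot 5 B + B M}{3} = - \frac{85 B + B M}{3} = - \frac{85 B}{3} - \frac{B M}{3}$)
$\left(w{\left(-1068 \right)} + Q{\left(772,-637 \right)}\right) - 526246 = \left(\left(-1068\right)^{2} - \frac{772 \left(85 - 637\right)}{3}\right) - 526246 = \left(1140624 - \frac{772}{3} \left(-552\right)\right) - 526246 = \left(1140624 + 142048\right) - 526246 = 1282672 - 526246 = 756426$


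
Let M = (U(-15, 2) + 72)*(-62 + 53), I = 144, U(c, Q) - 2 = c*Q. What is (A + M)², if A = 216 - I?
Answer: 104976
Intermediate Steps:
U(c, Q) = 2 + Q*c (U(c, Q) = 2 + c*Q = 2 + Q*c)
A = 72 (A = 216 - 1*144 = 216 - 144 = 72)
M = -396 (M = ((2 + 2*(-15)) + 72)*(-62 + 53) = ((2 - 30) + 72)*(-9) = (-28 + 72)*(-9) = 44*(-9) = -396)
(A + M)² = (72 - 396)² = (-324)² = 104976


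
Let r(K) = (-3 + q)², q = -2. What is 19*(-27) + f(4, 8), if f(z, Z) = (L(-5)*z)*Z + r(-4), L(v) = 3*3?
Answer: -200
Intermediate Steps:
r(K) = 25 (r(K) = (-3 - 2)² = (-5)² = 25)
L(v) = 9
f(z, Z) = 25 + 9*Z*z (f(z, Z) = (9*z)*Z + 25 = 9*Z*z + 25 = 25 + 9*Z*z)
19*(-27) + f(4, 8) = 19*(-27) + (25 + 9*8*4) = -513 + (25 + 288) = -513 + 313 = -200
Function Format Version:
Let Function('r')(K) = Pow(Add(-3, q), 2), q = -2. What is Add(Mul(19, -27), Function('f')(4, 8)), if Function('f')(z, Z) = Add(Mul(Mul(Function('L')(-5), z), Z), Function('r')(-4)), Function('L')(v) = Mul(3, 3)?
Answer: -200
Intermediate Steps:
Function('r')(K) = 25 (Function('r')(K) = Pow(Add(-3, -2), 2) = Pow(-5, 2) = 25)
Function('L')(v) = 9
Function('f')(z, Z) = Add(25, Mul(9, Z, z)) (Function('f')(z, Z) = Add(Mul(Mul(9, z), Z), 25) = Add(Mul(9, Z, z), 25) = Add(25, Mul(9, Z, z)))
Add(Mul(19, -27), Function('f')(4, 8)) = Add(Mul(19, -27), Add(25, Mul(9, 8, 4))) = Add(-513, Add(25, 288)) = Add(-513, 313) = -200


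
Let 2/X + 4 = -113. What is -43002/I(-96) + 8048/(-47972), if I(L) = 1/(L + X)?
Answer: 643736865480/155909 ≈ 4.1289e+6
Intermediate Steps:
X = -2/117 (X = 2/(-4 - 113) = 2/(-117) = 2*(-1/117) = -2/117 ≈ -0.017094)
I(L) = 1/(-2/117 + L) (I(L) = 1/(L - 2/117) = 1/(-2/117 + L))
-43002/I(-96) + 8048/(-47972) = -43002/(117/(-2 + 117*(-96))) + 8048/(-47972) = -43002/(117/(-2 - 11232)) + 8048*(-1/47972) = -43002/(117/(-11234)) - 2012/11993 = -43002/(117*(-1/11234)) - 2012/11993 = -43002/(-117/11234) - 2012/11993 = -43002*(-11234/117) - 2012/11993 = 53676052/13 - 2012/11993 = 643736865480/155909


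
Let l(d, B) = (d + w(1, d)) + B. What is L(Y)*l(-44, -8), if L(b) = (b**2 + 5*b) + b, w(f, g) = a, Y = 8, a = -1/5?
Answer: -29232/5 ≈ -5846.4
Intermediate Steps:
a = -1/5 (a = -1*1/5 = -1/5 ≈ -0.20000)
w(f, g) = -1/5
l(d, B) = -1/5 + B + d (l(d, B) = (d - 1/5) + B = (-1/5 + d) + B = -1/5 + B + d)
L(b) = b**2 + 6*b
L(Y)*l(-44, -8) = (8*(6 + 8))*(-1/5 - 8 - 44) = (8*14)*(-261/5) = 112*(-261/5) = -29232/5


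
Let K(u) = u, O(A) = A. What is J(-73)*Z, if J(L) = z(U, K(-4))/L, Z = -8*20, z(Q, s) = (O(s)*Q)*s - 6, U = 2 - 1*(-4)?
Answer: 14400/73 ≈ 197.26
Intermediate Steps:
U = 6 (U = 2 + 4 = 6)
z(Q, s) = -6 + Q*s² (z(Q, s) = (s*Q)*s - 6 = (Q*s)*s - 6 = Q*s² - 6 = -6 + Q*s²)
Z = -160
J(L) = 90/L (J(L) = (-6 + 6*(-4)²)/L = (-6 + 6*16)/L = (-6 + 96)/L = 90/L)
J(-73)*Z = (90/(-73))*(-160) = (90*(-1/73))*(-160) = -90/73*(-160) = 14400/73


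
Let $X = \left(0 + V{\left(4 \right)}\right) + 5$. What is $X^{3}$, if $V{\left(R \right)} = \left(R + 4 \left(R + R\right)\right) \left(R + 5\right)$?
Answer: $35611289$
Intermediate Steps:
$V{\left(R \right)} = 9 R \left(5 + R\right)$ ($V{\left(R \right)} = \left(R + 4 \cdot 2 R\right) \left(5 + R\right) = \left(R + 8 R\right) \left(5 + R\right) = 9 R \left(5 + R\right)$)
$X = 329$ ($X = \left(0 + 9 \cdot 4 \left(5 + 4\right)\right) + 5 = \left(0 + 9 \cdot 4 \cdot 9\right) + 5 = \left(0 + 324\right) + 5 = 324 + 5 = 329$)
$X^{3} = 329^{3} = 35611289$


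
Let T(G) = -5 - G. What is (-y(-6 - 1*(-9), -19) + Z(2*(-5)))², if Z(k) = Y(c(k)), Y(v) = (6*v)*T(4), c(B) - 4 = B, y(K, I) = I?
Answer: 117649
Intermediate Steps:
c(B) = 4 + B
Y(v) = -54*v (Y(v) = (6*v)*(-5 - 1*4) = (6*v)*(-5 - 4) = (6*v)*(-9) = -54*v)
Z(k) = -216 - 54*k (Z(k) = -54*(4 + k) = -216 - 54*k)
(-y(-6 - 1*(-9), -19) + Z(2*(-5)))² = (-1*(-19) + (-216 - 108*(-5)))² = (19 + (-216 - 54*(-10)))² = (19 + (-216 + 540))² = (19 + 324)² = 343² = 117649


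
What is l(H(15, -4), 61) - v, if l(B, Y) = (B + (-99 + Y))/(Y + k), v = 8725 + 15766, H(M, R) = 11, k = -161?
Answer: -2449073/100 ≈ -24491.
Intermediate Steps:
v = 24491
l(B, Y) = (-99 + B + Y)/(-161 + Y) (l(B, Y) = (B + (-99 + Y))/(Y - 161) = (-99 + B + Y)/(-161 + Y))
l(H(15, -4), 61) - v = (-99 + 11 + 61)/(-161 + 61) - 1*24491 = -27/(-100) - 24491 = -1/100*(-27) - 24491 = 27/100 - 24491 = -2449073/100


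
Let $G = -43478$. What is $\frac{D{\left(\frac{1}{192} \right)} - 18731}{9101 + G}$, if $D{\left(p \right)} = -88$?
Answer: $\frac{6273}{11459} \approx 0.54743$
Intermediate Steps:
$\frac{D{\left(\frac{1}{192} \right)} - 18731}{9101 + G} = \frac{-88 - 18731}{9101 - 43478} = - \frac{18819}{-34377} = \left(-18819\right) \left(- \frac{1}{34377}\right) = \frac{6273}{11459}$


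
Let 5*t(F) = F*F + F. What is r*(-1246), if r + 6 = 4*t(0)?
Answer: 7476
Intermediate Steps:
t(F) = F/5 + F**2/5 (t(F) = (F*F + F)/5 = (F**2 + F)/5 = (F + F**2)/5 = F/5 + F**2/5)
r = -6 (r = -6 + 4*((1/5)*0*(1 + 0)) = -6 + 4*((1/5)*0*1) = -6 + 4*0 = -6 + 0 = -6)
r*(-1246) = -6*(-1246) = 7476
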